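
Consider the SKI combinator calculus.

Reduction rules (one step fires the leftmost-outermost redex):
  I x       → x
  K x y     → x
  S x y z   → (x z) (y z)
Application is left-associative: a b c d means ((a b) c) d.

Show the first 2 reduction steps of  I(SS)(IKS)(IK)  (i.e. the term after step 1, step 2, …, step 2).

Answer: after 2 steps: S(IK)(IKS(IK))

Reduction:
  start: I(SS)(IKS)(IK)
  step 1: SS(IKS)(IK)
  step 2: S(IK)(IKS(IK))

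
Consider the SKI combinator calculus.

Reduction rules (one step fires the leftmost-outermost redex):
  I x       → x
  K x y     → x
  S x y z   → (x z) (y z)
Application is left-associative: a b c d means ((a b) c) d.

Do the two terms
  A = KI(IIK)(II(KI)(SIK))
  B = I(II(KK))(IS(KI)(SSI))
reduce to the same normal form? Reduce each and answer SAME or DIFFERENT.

Term A:
  start: KI(IIK)(II(KI)(SIK))
  →1  I(II(KI)(SIK))
  →2  II(KI)(SIK)
  →3  I(KI)(SIK)
  →4  KI(SIK)
  →5  I

Term B:
  start: I(II(KK))(IS(KI)(SSI))
  →1  II(KK)(IS(KI)(SSI))
  →2  I(KK)(IS(KI)(SSI))
  →3  KK(IS(KI)(SSI))
  →4  K

Answer: DIFFERENT — A ⇓ I, B ⇓ K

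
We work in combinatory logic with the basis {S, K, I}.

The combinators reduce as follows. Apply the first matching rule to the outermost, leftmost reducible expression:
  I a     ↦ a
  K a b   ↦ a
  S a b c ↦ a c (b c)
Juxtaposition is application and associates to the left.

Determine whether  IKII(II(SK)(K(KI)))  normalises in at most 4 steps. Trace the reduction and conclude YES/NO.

  start: IKII(II(SK)(K(KI)))
  step 1: KII(II(SK)(K(KI)))
  step 2: I(II(SK)(K(KI)))
  step 3: II(SK)(K(KI))
  step 4: I(SK)(K(KI))

Answer: NO — after 4 steps the term is I(SK)(K(KI)), not yet normal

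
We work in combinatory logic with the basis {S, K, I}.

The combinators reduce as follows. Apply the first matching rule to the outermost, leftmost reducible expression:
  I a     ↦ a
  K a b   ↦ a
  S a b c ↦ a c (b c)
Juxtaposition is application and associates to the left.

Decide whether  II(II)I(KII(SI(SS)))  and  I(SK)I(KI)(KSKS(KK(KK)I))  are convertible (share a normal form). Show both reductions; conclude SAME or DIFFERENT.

Answer: DIFFERENT — A ⇓ SI(SS), B ⇓ I

Working:
Term A:
  start: II(II)I(KII(SI(SS)))
  [1] I(II)I(KII(SI(SS)))
  [2] III(KII(SI(SS)))
  [3] II(KII(SI(SS)))
  [4] I(KII(SI(SS)))
  [5] KII(SI(SS))
  [6] I(SI(SS))
  [7] SI(SS)

Term B:
  start: I(SK)I(KI)(KSKS(KK(KK)I))
  [1] SKI(KI)(KSKS(KK(KK)I))
  [2] K(KI)(I(KI))(KSKS(KK(KK)I))
  [3] KI(KSKS(KK(KK)I))
  [4] I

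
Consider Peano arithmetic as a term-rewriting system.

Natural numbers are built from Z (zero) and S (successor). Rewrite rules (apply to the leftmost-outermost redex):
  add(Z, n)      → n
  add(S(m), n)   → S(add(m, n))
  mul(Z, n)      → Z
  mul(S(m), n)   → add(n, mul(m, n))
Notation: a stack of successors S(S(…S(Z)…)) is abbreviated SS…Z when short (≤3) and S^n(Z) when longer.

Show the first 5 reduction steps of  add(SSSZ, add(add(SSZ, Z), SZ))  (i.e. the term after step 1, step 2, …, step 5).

  start: add(SSSZ, add(add(SSZ, Z), SZ))
  [1] S(add(SSZ, add(add(SSZ, Z), SZ)))
  [2] S(S(add(SZ, add(add(SSZ, Z), SZ))))
  [3] S(S(S(add(Z, add(add(SSZ, Z), SZ)))))
  [4] S(S(S(add(add(SSZ, Z), SZ))))
  [5] S(S(S(add(S(add(SZ, Z)), SZ))))

Answer: after 5 steps: S(S(S(add(S(add(SZ, Z)), SZ))))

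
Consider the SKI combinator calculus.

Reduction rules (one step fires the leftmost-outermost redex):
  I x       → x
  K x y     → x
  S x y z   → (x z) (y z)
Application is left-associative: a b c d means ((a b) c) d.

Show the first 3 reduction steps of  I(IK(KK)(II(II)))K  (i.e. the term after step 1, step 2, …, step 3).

  start: I(IK(KK)(II(II)))K
  →1  IK(KK)(II(II))K
  →2  K(KK)(II(II))K
  →3  KKK

Answer: after 3 steps: KKK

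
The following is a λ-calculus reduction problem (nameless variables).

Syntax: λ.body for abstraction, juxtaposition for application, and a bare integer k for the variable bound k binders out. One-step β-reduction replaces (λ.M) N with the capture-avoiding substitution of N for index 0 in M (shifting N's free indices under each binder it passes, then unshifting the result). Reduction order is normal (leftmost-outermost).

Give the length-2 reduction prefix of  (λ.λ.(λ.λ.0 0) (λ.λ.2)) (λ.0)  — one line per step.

  start: (λ.λ.(λ.λ.0 0) (λ.λ.2)) (λ.0)
  →1  λ.(λ.λ.0 0) (λ.λ.2)
  →2  λ.λ.0 0

Answer: after 2 steps: λ.λ.0 0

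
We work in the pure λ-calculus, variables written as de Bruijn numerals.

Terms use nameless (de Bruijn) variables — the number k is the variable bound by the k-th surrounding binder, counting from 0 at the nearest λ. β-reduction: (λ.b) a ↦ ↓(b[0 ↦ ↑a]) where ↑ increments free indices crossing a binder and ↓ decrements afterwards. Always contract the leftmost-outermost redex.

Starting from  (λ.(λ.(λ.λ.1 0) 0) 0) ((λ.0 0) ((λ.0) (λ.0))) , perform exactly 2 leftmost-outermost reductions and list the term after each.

  start: (λ.(λ.(λ.λ.1 0) 0) 0) ((λ.0 0) ((λ.0) (λ.0)))
  step 1: (λ.(λ.λ.1 0) 0) ((λ.0 0) ((λ.0) (λ.0)))
  step 2: (λ.λ.1 0) ((λ.0 0) ((λ.0) (λ.0)))

Answer: after 2 steps: (λ.λ.1 0) ((λ.0 0) ((λ.0) (λ.0)))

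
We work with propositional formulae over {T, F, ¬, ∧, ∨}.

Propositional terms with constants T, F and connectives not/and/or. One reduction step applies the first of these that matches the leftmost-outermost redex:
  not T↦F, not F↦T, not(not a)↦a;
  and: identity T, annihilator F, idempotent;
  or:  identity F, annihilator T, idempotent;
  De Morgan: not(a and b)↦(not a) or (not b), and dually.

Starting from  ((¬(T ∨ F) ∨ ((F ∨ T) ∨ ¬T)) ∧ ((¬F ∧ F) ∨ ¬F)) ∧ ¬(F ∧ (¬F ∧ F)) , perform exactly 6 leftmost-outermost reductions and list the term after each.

  start: ((¬(T ∨ F) ∨ ((F ∨ T) ∨ ¬T)) ∧ ((¬F ∧ F) ∨ ¬F)) ∧ ¬(F ∧ (¬F ∧ F))
  [1] (((¬T ∧ ¬F) ∨ ((F ∨ T) ∨ ¬T)) ∧ ((¬F ∧ F) ∨ ¬F)) ∧ ¬(F ∧ (¬F ∧ F))
  [2] (((F ∧ ¬F) ∨ ((F ∨ T) ∨ ¬T)) ∧ ((¬F ∧ F) ∨ ¬F)) ∧ ¬(F ∧ (¬F ∧ F))
  [3] ((F ∨ ((F ∨ T) ∨ ¬T)) ∧ ((¬F ∧ F) ∨ ¬F)) ∧ ¬(F ∧ (¬F ∧ F))
  [4] (((F ∨ T) ∨ ¬T) ∧ ((¬F ∧ F) ∨ ¬F)) ∧ ¬(F ∧ (¬F ∧ F))
  [5] ((T ∨ ¬T) ∧ ((¬F ∧ F) ∨ ¬F)) ∧ ¬(F ∧ (¬F ∧ F))
  [6] (T ∧ ((¬F ∧ F) ∨ ¬F)) ∧ ¬(F ∧ (¬F ∧ F))

Answer: after 6 steps: (T ∧ ((¬F ∧ F) ∨ ¬F)) ∧ ¬(F ∧ (¬F ∧ F))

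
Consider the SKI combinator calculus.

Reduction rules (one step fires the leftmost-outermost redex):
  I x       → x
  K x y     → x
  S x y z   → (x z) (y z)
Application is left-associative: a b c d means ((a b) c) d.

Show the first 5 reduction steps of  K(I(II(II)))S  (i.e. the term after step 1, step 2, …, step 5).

Answer: after 5 steps: I

Derivation:
  start: K(I(II(II)))S
  [1] I(II(II))
  [2] II(II)
  [3] I(II)
  [4] II
  [5] I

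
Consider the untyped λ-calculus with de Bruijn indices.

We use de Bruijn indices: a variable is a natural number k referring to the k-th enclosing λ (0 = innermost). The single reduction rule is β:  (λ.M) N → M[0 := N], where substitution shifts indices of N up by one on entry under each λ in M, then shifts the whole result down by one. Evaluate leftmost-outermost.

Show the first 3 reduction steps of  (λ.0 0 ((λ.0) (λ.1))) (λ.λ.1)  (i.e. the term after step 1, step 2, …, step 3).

  start: (λ.0 0 ((λ.0) (λ.1))) (λ.λ.1)
  step 1: (λ.λ.1) (λ.λ.1) ((λ.0) (λ.λ.λ.1))
  step 2: (λ.λ.λ.1) ((λ.0) (λ.λ.λ.1))
  step 3: λ.λ.1

Answer: after 3 steps: λ.λ.1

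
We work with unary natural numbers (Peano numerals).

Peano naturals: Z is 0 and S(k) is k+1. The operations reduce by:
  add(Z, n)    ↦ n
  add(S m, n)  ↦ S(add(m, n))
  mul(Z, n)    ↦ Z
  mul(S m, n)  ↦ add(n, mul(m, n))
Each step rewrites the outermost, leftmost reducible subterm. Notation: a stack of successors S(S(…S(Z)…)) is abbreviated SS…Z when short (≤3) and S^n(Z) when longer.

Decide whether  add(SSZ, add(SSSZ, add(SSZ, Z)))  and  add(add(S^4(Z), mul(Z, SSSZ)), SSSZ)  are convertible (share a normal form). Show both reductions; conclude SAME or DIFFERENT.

Term A:
  start: add(SSZ, add(SSSZ, add(SSZ, Z)))
  →1  S(add(SZ, add(SSSZ, add(SSZ, Z))))
  →2  S(S(add(Z, add(SSSZ, add(SSZ, Z)))))
  →3  S(S(add(SSSZ, add(SSZ, Z))))
  →4  S(S(S(add(SSZ, add(SSZ, Z)))))
  →5  S(S(S(S(add(SZ, add(SSZ, Z))))))
  →6  S(S(S(S(S(add(Z, add(SSZ, Z)))))))
  →7  S(S(S(S(S(add(SSZ, Z))))))
  →8  S(S(S(S(S(S(add(SZ, Z)))))))
  →9  S(S(S(S(S(S(S(add(Z, Z))))))))
  →10  S^7(Z)

Term B:
  start: add(add(S^4(Z), mul(Z, SSSZ)), SSSZ)
  →1  add(S(add(SSSZ, mul(Z, SSSZ))), SSSZ)
  →2  S(add(add(SSSZ, mul(Z, SSSZ)), SSSZ))
  →3  S(add(S(add(SSZ, mul(Z, SSSZ))), SSSZ))
  →4  S(S(add(add(SSZ, mul(Z, SSSZ)), SSSZ)))
  →5  S(S(add(S(add(SZ, mul(Z, SSSZ))), SSSZ)))
  →6  S(S(S(add(add(SZ, mul(Z, SSSZ)), SSSZ))))
  →7  S(S(S(add(S(add(Z, mul(Z, SSSZ))), SSSZ))))
  →8  S(S(S(S(add(add(Z, mul(Z, SSSZ)), SSSZ)))))
  →9  S(S(S(S(add(mul(Z, SSSZ), SSSZ)))))
  →10  S(S(S(S(add(Z, SSSZ)))))
  →11  S^7(Z)

Answer: SAME — A ⇓ S^7(Z), B ⇓ S^7(Z)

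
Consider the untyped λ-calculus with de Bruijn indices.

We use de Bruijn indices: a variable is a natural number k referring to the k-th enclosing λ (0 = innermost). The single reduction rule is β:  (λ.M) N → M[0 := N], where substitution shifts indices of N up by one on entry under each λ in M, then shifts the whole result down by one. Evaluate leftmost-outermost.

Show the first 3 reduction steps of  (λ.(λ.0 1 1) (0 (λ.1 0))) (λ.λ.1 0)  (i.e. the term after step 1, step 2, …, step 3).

  start: (λ.(λ.0 1 1) (0 (λ.1 0))) (λ.λ.1 0)
  step 1: (λ.0 (λ.λ.1 0) (λ.λ.1 0)) ((λ.λ.1 0) (λ.(λ.λ.1 0) 0))
  step 2: (λ.λ.1 0) (λ.(λ.λ.1 0) 0) (λ.λ.1 0) (λ.λ.1 0)
  step 3: (λ.(λ.(λ.λ.1 0) 0) 0) (λ.λ.1 0) (λ.λ.1 0)

Answer: after 3 steps: (λ.(λ.(λ.λ.1 0) 0) 0) (λ.λ.1 0) (λ.λ.1 0)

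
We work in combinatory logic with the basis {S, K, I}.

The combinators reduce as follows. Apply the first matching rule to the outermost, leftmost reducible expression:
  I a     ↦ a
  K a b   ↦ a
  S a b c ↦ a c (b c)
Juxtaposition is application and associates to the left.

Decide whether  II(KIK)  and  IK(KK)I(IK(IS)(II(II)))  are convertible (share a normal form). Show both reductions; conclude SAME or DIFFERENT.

Term A:
  start: II(KIK)
  [1] I(KIK)
  [2] KIK
  [3] I

Term B:
  start: IK(KK)I(IK(IS)(II(II)))
  [1] K(KK)I(IK(IS)(II(II)))
  [2] KK(IK(IS)(II(II)))
  [3] K

Answer: DIFFERENT — A ⇓ I, B ⇓ K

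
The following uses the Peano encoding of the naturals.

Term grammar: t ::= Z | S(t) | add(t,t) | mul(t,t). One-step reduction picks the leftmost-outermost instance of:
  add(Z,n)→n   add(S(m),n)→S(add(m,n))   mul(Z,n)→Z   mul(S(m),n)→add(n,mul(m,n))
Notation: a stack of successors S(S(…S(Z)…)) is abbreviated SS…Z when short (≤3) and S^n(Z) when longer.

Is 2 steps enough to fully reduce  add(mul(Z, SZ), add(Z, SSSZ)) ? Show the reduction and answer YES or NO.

  start: add(mul(Z, SZ), add(Z, SSSZ))
  [1] add(Z, add(Z, SSSZ))
  [2] add(Z, SSSZ)

Answer: NO — after 2 steps the term is add(Z, SSSZ), not yet normal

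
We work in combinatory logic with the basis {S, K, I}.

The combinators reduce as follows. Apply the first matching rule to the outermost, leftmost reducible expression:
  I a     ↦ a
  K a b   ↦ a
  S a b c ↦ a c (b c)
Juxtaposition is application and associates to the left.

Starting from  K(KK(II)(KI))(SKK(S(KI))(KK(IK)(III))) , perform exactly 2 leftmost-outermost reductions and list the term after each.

Answer: after 2 steps: K(KI)

Reduction:
  start: K(KK(II)(KI))(SKK(S(KI))(KK(IK)(III)))
  →1  KK(II)(KI)
  →2  K(KI)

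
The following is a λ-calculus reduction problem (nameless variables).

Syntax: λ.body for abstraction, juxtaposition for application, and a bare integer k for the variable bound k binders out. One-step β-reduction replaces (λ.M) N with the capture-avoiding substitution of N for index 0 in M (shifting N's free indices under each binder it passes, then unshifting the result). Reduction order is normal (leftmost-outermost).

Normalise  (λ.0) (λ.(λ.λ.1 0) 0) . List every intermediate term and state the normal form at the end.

  start: (λ.0) (λ.(λ.λ.1 0) 0)
  →1  λ.(λ.λ.1 0) 0
  →2  λ.λ.1 0

Answer: normal form = λ.λ.1 0  (in 2 steps)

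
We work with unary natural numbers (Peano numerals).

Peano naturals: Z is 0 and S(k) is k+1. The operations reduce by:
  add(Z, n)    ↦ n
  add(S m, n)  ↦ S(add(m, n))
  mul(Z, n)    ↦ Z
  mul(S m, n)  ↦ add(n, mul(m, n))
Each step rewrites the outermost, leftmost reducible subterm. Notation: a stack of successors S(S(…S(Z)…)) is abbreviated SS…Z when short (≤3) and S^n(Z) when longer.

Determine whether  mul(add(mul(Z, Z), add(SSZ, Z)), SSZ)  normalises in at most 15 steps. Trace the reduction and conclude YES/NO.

Answer: YES — reaches normal form S^4(Z) in 14 ≤ 15 steps

Working:
  start: mul(add(mul(Z, Z), add(SSZ, Z)), SSZ)
  [1] mul(add(Z, add(SSZ, Z)), SSZ)
  [2] mul(add(SSZ, Z), SSZ)
  [3] mul(S(add(SZ, Z)), SSZ)
  [4] add(SSZ, mul(add(SZ, Z), SSZ))
  [5] S(add(SZ, mul(add(SZ, Z), SSZ)))
  [6] S(S(add(Z, mul(add(SZ, Z), SSZ))))
  [7] S(S(mul(add(SZ, Z), SSZ)))
  [8] S(S(mul(S(add(Z, Z)), SSZ)))
  [9] S(S(add(SSZ, mul(add(Z, Z), SSZ))))
  [10] S(S(S(add(SZ, mul(add(Z, Z), SSZ)))))
  [11] S(S(S(S(add(Z, mul(add(Z, Z), SSZ))))))
  [12] S(S(S(S(mul(add(Z, Z), SSZ)))))
  [13] S(S(S(S(mul(Z, SSZ)))))
  [14] S^4(Z)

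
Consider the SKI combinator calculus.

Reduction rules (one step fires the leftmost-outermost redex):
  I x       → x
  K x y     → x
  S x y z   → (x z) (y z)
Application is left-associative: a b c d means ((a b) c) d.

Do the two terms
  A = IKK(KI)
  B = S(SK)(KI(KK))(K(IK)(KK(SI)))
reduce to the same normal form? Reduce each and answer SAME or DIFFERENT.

Term A:
  start: IKK(KI)
  [1] KK(KI)
  [2] K

Term B:
  start: S(SK)(KI(KK))(K(IK)(KK(SI)))
  [1] SK(K(IK)(KK(SI)))(KI(KK)(K(IK)(KK(SI))))
  [2] K(KI(KK)(K(IK)(KK(SI))))(K(IK)(KK(SI))(KI(KK)(K(IK)(KK(SI)))))
  [3] KI(KK)(K(IK)(KK(SI)))
  [4] I(K(IK)(KK(SI)))
  [5] K(IK)(KK(SI))
  [6] IK
  [7] K

Answer: SAME — A ⇓ K, B ⇓ K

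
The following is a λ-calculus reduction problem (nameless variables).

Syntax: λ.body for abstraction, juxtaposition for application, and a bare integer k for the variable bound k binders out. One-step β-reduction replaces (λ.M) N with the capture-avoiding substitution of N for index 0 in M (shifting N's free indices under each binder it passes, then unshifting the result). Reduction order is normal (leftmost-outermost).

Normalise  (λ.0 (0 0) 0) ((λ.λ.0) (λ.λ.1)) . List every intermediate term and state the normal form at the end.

Answer: normal form = λ.0  (in 8 steps)

Working:
  start: (λ.0 (0 0) 0) ((λ.λ.0) (λ.λ.1))
  [1] (λ.λ.0) (λ.λ.1) ((λ.λ.0) (λ.λ.1) ((λ.λ.0) (λ.λ.1))) ((λ.λ.0) (λ.λ.1))
  [2] (λ.0) ((λ.λ.0) (λ.λ.1) ((λ.λ.0) (λ.λ.1))) ((λ.λ.0) (λ.λ.1))
  [3] (λ.λ.0) (λ.λ.1) ((λ.λ.0) (λ.λ.1)) ((λ.λ.0) (λ.λ.1))
  [4] (λ.0) ((λ.λ.0) (λ.λ.1)) ((λ.λ.0) (λ.λ.1))
  [5] (λ.λ.0) (λ.λ.1) ((λ.λ.0) (λ.λ.1))
  [6] (λ.0) ((λ.λ.0) (λ.λ.1))
  [7] (λ.λ.0) (λ.λ.1)
  [8] λ.0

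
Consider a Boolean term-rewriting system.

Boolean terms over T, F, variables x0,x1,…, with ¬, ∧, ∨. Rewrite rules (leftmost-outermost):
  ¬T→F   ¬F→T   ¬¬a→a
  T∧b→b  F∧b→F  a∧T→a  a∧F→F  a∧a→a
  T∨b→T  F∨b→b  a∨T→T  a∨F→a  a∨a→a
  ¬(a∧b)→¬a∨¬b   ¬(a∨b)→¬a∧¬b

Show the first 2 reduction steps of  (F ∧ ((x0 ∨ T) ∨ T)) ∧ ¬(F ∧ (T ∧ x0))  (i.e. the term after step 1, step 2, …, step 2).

  start: (F ∧ ((x0 ∨ T) ∨ T)) ∧ ¬(F ∧ (T ∧ x0))
  →1  F ∧ ¬(F ∧ (T ∧ x0))
  →2  F

Answer: after 2 steps: F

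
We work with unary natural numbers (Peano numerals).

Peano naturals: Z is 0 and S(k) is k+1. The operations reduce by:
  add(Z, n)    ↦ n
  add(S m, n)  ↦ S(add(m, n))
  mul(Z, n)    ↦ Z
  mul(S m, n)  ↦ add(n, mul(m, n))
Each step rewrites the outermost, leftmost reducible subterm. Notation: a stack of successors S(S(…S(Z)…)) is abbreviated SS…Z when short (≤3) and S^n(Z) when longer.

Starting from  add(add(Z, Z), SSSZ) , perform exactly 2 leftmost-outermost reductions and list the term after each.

  start: add(add(Z, Z), SSSZ)
  [1] add(Z, SSSZ)
  [2] SSSZ

Answer: after 2 steps: SSSZ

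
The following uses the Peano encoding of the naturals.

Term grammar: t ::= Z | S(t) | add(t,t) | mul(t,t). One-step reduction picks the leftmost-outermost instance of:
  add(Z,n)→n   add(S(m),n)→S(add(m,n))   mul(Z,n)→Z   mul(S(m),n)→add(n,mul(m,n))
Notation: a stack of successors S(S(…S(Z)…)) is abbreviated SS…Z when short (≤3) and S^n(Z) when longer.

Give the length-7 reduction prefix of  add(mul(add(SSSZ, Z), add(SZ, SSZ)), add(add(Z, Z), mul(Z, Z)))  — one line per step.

Answer: after 7 steps: S(add(S(add(SZ, mul(add(SSZ, Z), add(SZ, SSZ)))), add(add(Z, Z), mul(Z, Z))))

Derivation:
  start: add(mul(add(SSSZ, Z), add(SZ, SSZ)), add(add(Z, Z), mul(Z, Z)))
  step 1: add(mul(S(add(SSZ, Z)), add(SZ, SSZ)), add(add(Z, Z), mul(Z, Z)))
  step 2: add(add(add(SZ, SSZ), mul(add(SSZ, Z), add(SZ, SSZ))), add(add(Z, Z), mul(Z, Z)))
  step 3: add(add(S(add(Z, SSZ)), mul(add(SSZ, Z), add(SZ, SSZ))), add(add(Z, Z), mul(Z, Z)))
  step 4: add(S(add(add(Z, SSZ), mul(add(SSZ, Z), add(SZ, SSZ)))), add(add(Z, Z), mul(Z, Z)))
  step 5: S(add(add(add(Z, SSZ), mul(add(SSZ, Z), add(SZ, SSZ))), add(add(Z, Z), mul(Z, Z))))
  step 6: S(add(add(SSZ, mul(add(SSZ, Z), add(SZ, SSZ))), add(add(Z, Z), mul(Z, Z))))
  step 7: S(add(S(add(SZ, mul(add(SSZ, Z), add(SZ, SSZ)))), add(add(Z, Z), mul(Z, Z))))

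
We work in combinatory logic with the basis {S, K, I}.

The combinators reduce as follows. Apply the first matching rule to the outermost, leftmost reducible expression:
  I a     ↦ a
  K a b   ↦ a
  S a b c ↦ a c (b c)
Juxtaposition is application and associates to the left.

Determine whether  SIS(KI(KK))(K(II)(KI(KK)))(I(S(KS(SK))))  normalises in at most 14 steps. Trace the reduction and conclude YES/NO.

  start: SIS(KI(KK))(K(II)(KI(KK)))(I(S(KS(SK))))
  →1  I(KI(KK))(S(KI(KK)))(K(II)(KI(KK)))(I(S(KS(SK))))
  →2  KI(KK)(S(KI(KK)))(K(II)(KI(KK)))(I(S(KS(SK))))
  →3  I(S(KI(KK)))(K(II)(KI(KK)))(I(S(KS(SK))))
  →4  S(KI(KK))(K(II)(KI(KK)))(I(S(KS(SK))))
  →5  KI(KK)(I(S(KS(SK))))(K(II)(KI(KK))(I(S(KS(SK)))))
  →6  I(I(S(KS(SK))))(K(II)(KI(KK))(I(S(KS(SK)))))
  →7  I(S(KS(SK)))(K(II)(KI(KK))(I(S(KS(SK)))))
  →8  S(KS(SK))(K(II)(KI(KK))(I(S(KS(SK)))))
  →9  SS(K(II)(KI(KK))(I(S(KS(SK)))))
  →10  SS(II(I(S(KS(SK)))))
  →11  SS(I(I(S(KS(SK)))))
  →12  SS(I(S(KS(SK))))
  →13  SS(S(KS(SK)))
  →14  SS(SS)

Answer: YES — reaches normal form SS(SS) in 14 ≤ 14 steps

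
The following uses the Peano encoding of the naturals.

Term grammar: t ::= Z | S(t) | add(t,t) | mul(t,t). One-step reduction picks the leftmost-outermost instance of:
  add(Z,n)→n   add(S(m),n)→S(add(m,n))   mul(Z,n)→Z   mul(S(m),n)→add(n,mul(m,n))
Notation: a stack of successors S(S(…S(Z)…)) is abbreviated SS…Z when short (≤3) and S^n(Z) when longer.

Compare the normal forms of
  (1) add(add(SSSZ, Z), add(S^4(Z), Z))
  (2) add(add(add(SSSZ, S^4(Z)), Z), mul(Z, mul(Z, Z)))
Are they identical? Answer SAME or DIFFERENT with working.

Term A:
  start: add(add(SSSZ, Z), add(S^4(Z), Z))
  [1] add(S(add(SSZ, Z)), add(S^4(Z), Z))
  [2] S(add(add(SSZ, Z), add(S^4(Z), Z)))
  [3] S(add(S(add(SZ, Z)), add(S^4(Z), Z)))
  [4] S(S(add(add(SZ, Z), add(S^4(Z), Z))))
  [5] S(S(add(S(add(Z, Z)), add(S^4(Z), Z))))
  [6] S(S(S(add(add(Z, Z), add(S^4(Z), Z)))))
  [7] S(S(S(add(Z, add(S^4(Z), Z)))))
  [8] S(S(S(add(S^4(Z), Z))))
  [9] S(S(S(S(add(SSSZ, Z)))))
  [10] S(S(S(S(S(add(SSZ, Z))))))
  [11] S(S(S(S(S(S(add(SZ, Z)))))))
  [12] S(S(S(S(S(S(S(add(Z, Z))))))))
  [13] S^7(Z)

Term B:
  start: add(add(add(SSSZ, S^4(Z)), Z), mul(Z, mul(Z, Z)))
  [1] add(add(S(add(SSZ, S^4(Z))), Z), mul(Z, mul(Z, Z)))
  [2] add(S(add(add(SSZ, S^4(Z)), Z)), mul(Z, mul(Z, Z)))
  [3] S(add(add(add(SSZ, S^4(Z)), Z), mul(Z, mul(Z, Z))))
  [4] S(add(add(S(add(SZ, S^4(Z))), Z), mul(Z, mul(Z, Z))))
  [5] S(add(S(add(add(SZ, S^4(Z)), Z)), mul(Z, mul(Z, Z))))
  [6] S(S(add(add(add(SZ, S^4(Z)), Z), mul(Z, mul(Z, Z)))))
  [7] S(S(add(add(S(add(Z, S^4(Z))), Z), mul(Z, mul(Z, Z)))))
  [8] S(S(add(S(add(add(Z, S^4(Z)), Z)), mul(Z, mul(Z, Z)))))
  [9] S(S(S(add(add(add(Z, S^4(Z)), Z), mul(Z, mul(Z, Z))))))
  [10] S(S(S(add(add(S^4(Z), Z), mul(Z, mul(Z, Z))))))
  [11] S(S(S(add(S(add(SSSZ, Z)), mul(Z, mul(Z, Z))))))
  [12] S(S(S(S(add(add(SSSZ, Z), mul(Z, mul(Z, Z)))))))
  [13] S(S(S(S(add(S(add(SSZ, Z)), mul(Z, mul(Z, Z)))))))
  [14] S(S(S(S(S(add(add(SSZ, Z), mul(Z, mul(Z, Z))))))))
  [15] S(S(S(S(S(add(S(add(SZ, Z)), mul(Z, mul(Z, Z))))))))
  [16] S(S(S(S(S(S(add(add(SZ, Z), mul(Z, mul(Z, Z)))))))))
  [17] S(S(S(S(S(S(add(S(add(Z, Z)), mul(Z, mul(Z, Z)))))))))
  [18] S(S(S(S(S(S(S(add(add(Z, Z), mul(Z, mul(Z, Z))))))))))
  [19] S(S(S(S(S(S(S(add(Z, mul(Z, mul(Z, Z))))))))))
  [20] S(S(S(S(S(S(S(mul(Z, mul(Z, Z)))))))))
  [21] S^7(Z)

Answer: SAME — A ⇓ S^7(Z), B ⇓ S^7(Z)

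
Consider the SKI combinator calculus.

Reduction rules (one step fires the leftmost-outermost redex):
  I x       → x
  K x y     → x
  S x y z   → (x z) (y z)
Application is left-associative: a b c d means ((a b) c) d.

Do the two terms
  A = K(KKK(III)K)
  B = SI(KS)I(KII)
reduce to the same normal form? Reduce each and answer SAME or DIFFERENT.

Term A:
  start: K(KKK(III)K)
  step 1: K(K(III)K)
  step 2: K(III)
  step 3: K(II)
  step 4: KI

Term B:
  start: SI(KS)I(KII)
  step 1: II(KSI)(KII)
  step 2: I(KSI)(KII)
  step 3: KSI(KII)
  step 4: S(KII)
  step 5: SI

Answer: DIFFERENT — A ⇓ KI, B ⇓ SI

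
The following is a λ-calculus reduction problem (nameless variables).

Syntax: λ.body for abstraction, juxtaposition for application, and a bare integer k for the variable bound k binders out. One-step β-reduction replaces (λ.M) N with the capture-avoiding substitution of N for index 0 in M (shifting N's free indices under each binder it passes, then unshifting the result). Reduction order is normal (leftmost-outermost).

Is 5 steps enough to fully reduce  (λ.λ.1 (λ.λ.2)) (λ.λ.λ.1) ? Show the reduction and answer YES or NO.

Answer: YES — reaches normal form λ.λ.λ.1 in 2 ≤ 5 steps

Derivation:
  start: (λ.λ.1 (λ.λ.2)) (λ.λ.λ.1)
  →1  λ.(λ.λ.λ.1) (λ.λ.2)
  →2  λ.λ.λ.1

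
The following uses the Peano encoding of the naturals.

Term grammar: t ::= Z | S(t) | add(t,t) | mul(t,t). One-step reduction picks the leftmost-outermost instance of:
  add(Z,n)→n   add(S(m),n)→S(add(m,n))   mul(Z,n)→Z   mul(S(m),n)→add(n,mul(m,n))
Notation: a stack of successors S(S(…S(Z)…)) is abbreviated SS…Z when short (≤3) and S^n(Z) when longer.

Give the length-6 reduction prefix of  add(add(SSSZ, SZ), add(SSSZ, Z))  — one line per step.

  start: add(add(SSSZ, SZ), add(SSSZ, Z))
  →1  add(S(add(SSZ, SZ)), add(SSSZ, Z))
  →2  S(add(add(SSZ, SZ), add(SSSZ, Z)))
  →3  S(add(S(add(SZ, SZ)), add(SSSZ, Z)))
  →4  S(S(add(add(SZ, SZ), add(SSSZ, Z))))
  →5  S(S(add(S(add(Z, SZ)), add(SSSZ, Z))))
  →6  S(S(S(add(add(Z, SZ), add(SSSZ, Z)))))

Answer: after 6 steps: S(S(S(add(add(Z, SZ), add(SSSZ, Z)))))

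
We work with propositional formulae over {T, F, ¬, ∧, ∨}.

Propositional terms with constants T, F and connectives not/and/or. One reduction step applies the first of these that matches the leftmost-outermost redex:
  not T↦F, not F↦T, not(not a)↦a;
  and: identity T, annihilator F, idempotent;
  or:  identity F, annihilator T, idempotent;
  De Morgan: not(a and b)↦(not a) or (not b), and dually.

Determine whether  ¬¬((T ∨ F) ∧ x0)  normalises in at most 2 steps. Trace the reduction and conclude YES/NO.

Answer: NO — after 2 steps the term is T ∧ x0, not yet normal

Derivation:
  start: ¬¬((T ∨ F) ∧ x0)
  [1] (T ∨ F) ∧ x0
  [2] T ∧ x0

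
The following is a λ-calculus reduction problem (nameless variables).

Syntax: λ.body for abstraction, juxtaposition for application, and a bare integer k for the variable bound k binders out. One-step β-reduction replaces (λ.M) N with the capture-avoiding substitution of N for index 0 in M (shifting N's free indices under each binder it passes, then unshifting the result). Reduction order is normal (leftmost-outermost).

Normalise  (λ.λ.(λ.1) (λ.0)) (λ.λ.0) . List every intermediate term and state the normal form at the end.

Answer: normal form = λ.0  (in 2 steps)

Derivation:
  start: (λ.λ.(λ.1) (λ.0)) (λ.λ.0)
  [1] λ.(λ.1) (λ.0)
  [2] λ.0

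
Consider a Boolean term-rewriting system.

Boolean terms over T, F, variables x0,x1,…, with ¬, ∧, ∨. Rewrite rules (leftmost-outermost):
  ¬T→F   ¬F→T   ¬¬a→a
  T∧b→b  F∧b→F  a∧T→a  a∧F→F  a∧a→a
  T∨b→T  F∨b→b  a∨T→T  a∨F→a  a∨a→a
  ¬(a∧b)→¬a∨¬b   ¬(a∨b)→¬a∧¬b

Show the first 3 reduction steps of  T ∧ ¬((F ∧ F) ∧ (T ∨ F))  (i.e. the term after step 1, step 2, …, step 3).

  start: T ∧ ¬((F ∧ F) ∧ (T ∨ F))
  [1] ¬((F ∧ F) ∧ (T ∨ F))
  [2] ¬(F ∧ F) ∨ ¬(T ∨ F)
  [3] (¬F ∨ ¬F) ∨ ¬(T ∨ F)

Answer: after 3 steps: (¬F ∨ ¬F) ∨ ¬(T ∨ F)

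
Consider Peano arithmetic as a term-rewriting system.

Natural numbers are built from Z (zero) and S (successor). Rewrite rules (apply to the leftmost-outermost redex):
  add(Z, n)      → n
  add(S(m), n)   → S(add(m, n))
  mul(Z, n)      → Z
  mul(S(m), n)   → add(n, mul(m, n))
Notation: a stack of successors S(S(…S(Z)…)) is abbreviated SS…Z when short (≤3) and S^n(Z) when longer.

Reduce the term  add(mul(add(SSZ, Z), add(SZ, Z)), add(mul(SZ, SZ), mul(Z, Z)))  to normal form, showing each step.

Answer: normal form = SSSZ  (in 24 steps)

Derivation:
  start: add(mul(add(SSZ, Z), add(SZ, Z)), add(mul(SZ, SZ), mul(Z, Z)))
  [1] add(mul(S(add(SZ, Z)), add(SZ, Z)), add(mul(SZ, SZ), mul(Z, Z)))
  [2] add(add(add(SZ, Z), mul(add(SZ, Z), add(SZ, Z))), add(mul(SZ, SZ), mul(Z, Z)))
  [3] add(add(S(add(Z, Z)), mul(add(SZ, Z), add(SZ, Z))), add(mul(SZ, SZ), mul(Z, Z)))
  [4] add(S(add(add(Z, Z), mul(add(SZ, Z), add(SZ, Z)))), add(mul(SZ, SZ), mul(Z, Z)))
  [5] S(add(add(add(Z, Z), mul(add(SZ, Z), add(SZ, Z))), add(mul(SZ, SZ), mul(Z, Z))))
  [6] S(add(add(Z, mul(add(SZ, Z), add(SZ, Z))), add(mul(SZ, SZ), mul(Z, Z))))
  [7] S(add(mul(add(SZ, Z), add(SZ, Z)), add(mul(SZ, SZ), mul(Z, Z))))
  [8] S(add(mul(S(add(Z, Z)), add(SZ, Z)), add(mul(SZ, SZ), mul(Z, Z))))
  [9] S(add(add(add(SZ, Z), mul(add(Z, Z), add(SZ, Z))), add(mul(SZ, SZ), mul(Z, Z))))
  [10] S(add(add(S(add(Z, Z)), mul(add(Z, Z), add(SZ, Z))), add(mul(SZ, SZ), mul(Z, Z))))
  [11] S(add(S(add(add(Z, Z), mul(add(Z, Z), add(SZ, Z)))), add(mul(SZ, SZ), mul(Z, Z))))
  [12] S(S(add(add(add(Z, Z), mul(add(Z, Z), add(SZ, Z))), add(mul(SZ, SZ), mul(Z, Z)))))
  [13] S(S(add(add(Z, mul(add(Z, Z), add(SZ, Z))), add(mul(SZ, SZ), mul(Z, Z)))))
  [14] S(S(add(mul(add(Z, Z), add(SZ, Z)), add(mul(SZ, SZ), mul(Z, Z)))))
  [15] S(S(add(mul(Z, add(SZ, Z)), add(mul(SZ, SZ), mul(Z, Z)))))
  [16] S(S(add(Z, add(mul(SZ, SZ), mul(Z, Z)))))
  [17] S(S(add(mul(SZ, SZ), mul(Z, Z))))
  [18] S(S(add(add(SZ, mul(Z, SZ)), mul(Z, Z))))
  [19] S(S(add(S(add(Z, mul(Z, SZ))), mul(Z, Z))))
  [20] S(S(S(add(add(Z, mul(Z, SZ)), mul(Z, Z)))))
  [21] S(S(S(add(mul(Z, SZ), mul(Z, Z)))))
  [22] S(S(S(add(Z, mul(Z, Z)))))
  [23] S(S(S(mul(Z, Z))))
  [24] SSSZ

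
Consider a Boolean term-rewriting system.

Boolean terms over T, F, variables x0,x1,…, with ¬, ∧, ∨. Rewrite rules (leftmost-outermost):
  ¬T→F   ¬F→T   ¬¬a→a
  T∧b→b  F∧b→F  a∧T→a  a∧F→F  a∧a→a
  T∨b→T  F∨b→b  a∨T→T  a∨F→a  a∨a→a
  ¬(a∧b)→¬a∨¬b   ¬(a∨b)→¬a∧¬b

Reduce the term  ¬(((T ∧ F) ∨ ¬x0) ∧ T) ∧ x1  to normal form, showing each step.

  start: ¬(((T ∧ F) ∨ ¬x0) ∧ T) ∧ x1
  →1  (¬((T ∧ F) ∨ ¬x0) ∨ ¬T) ∧ x1
  →2  ((¬(T ∧ F) ∧ ¬¬x0) ∨ ¬T) ∧ x1
  →3  (((¬T ∨ ¬F) ∧ ¬¬x0) ∨ ¬T) ∧ x1
  →4  (((F ∨ ¬F) ∧ ¬¬x0) ∨ ¬T) ∧ x1
  →5  ((¬F ∧ ¬¬x0) ∨ ¬T) ∧ x1
  →6  ((T ∧ ¬¬x0) ∨ ¬T) ∧ x1
  →7  (¬¬x0 ∨ ¬T) ∧ x1
  →8  (x0 ∨ ¬T) ∧ x1
  →9  (x0 ∨ F) ∧ x1
  →10  x0 ∧ x1

Answer: normal form = x0 ∧ x1  (in 10 steps)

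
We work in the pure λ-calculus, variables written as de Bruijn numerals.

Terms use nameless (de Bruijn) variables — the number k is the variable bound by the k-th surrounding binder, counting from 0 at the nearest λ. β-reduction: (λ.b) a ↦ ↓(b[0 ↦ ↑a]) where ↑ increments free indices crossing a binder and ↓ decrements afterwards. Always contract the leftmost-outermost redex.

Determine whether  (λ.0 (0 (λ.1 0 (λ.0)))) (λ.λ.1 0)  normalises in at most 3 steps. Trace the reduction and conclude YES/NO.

  start: (λ.0 (0 (λ.1 0 (λ.0)))) (λ.λ.1 0)
  →1  (λ.λ.1 0) ((λ.λ.1 0) (λ.(λ.λ.1 0) 0 (λ.0)))
  →2  λ.(λ.λ.1 0) (λ.(λ.λ.1 0) 0 (λ.0)) 0
  →3  λ.(λ.(λ.(λ.λ.1 0) 0 (λ.0)) 0) 0

Answer: NO — after 3 steps the term is λ.(λ.(λ.(λ.λ.1 0) 0 (λ.0)) 0) 0, not yet normal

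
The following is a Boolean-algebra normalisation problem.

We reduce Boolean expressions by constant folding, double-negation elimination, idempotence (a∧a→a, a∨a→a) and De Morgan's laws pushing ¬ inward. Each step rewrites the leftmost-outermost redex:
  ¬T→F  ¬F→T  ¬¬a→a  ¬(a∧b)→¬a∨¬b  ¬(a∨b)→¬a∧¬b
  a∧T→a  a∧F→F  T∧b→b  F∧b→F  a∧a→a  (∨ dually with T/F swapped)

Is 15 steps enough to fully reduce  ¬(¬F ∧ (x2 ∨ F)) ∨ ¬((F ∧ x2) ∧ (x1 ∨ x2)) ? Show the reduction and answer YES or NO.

Answer: YES — reaches normal form T in 12 ≤ 15 steps

Derivation:
  start: ¬(¬F ∧ (x2 ∨ F)) ∨ ¬((F ∧ x2) ∧ (x1 ∨ x2))
  →1  (¬¬F ∨ ¬(x2 ∨ F)) ∨ ¬((F ∧ x2) ∧ (x1 ∨ x2))
  →2  (F ∨ ¬(x2 ∨ F)) ∨ ¬((F ∧ x2) ∧ (x1 ∨ x2))
  →3  ¬(x2 ∨ F) ∨ ¬((F ∧ x2) ∧ (x1 ∨ x2))
  →4  (¬x2 ∧ ¬F) ∨ ¬((F ∧ x2) ∧ (x1 ∨ x2))
  →5  (¬x2 ∧ T) ∨ ¬((F ∧ x2) ∧ (x1 ∨ x2))
  →6  ¬x2 ∨ ¬((F ∧ x2) ∧ (x1 ∨ x2))
  →7  ¬x2 ∨ (¬(F ∧ x2) ∨ ¬(x1 ∨ x2))
  →8  ¬x2 ∨ ((¬F ∨ ¬x2) ∨ ¬(x1 ∨ x2))
  →9  ¬x2 ∨ ((T ∨ ¬x2) ∨ ¬(x1 ∨ x2))
  →10  ¬x2 ∨ (T ∨ ¬(x1 ∨ x2))
  →11  ¬x2 ∨ T
  →12  T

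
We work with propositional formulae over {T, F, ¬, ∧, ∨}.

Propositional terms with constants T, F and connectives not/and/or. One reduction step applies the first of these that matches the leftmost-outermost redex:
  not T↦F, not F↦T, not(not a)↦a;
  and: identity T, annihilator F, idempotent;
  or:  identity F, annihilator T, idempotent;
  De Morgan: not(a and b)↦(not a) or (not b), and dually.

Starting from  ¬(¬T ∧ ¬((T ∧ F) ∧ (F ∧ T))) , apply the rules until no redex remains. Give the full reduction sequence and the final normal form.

  start: ¬(¬T ∧ ¬((T ∧ F) ∧ (F ∧ T)))
  step 1: ¬¬T ∨ ¬¬((T ∧ F) ∧ (F ∧ T))
  step 2: T ∨ ¬¬((T ∧ F) ∧ (F ∧ T))
  step 3: T

Answer: normal form = T  (in 3 steps)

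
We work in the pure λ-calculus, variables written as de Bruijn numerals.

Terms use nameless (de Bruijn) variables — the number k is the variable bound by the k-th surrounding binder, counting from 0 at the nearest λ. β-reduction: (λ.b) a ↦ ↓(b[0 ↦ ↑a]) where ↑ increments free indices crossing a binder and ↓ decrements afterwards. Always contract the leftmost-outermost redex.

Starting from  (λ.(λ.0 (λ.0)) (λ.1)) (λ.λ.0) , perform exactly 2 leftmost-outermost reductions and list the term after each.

Answer: after 2 steps: (λ.λ.λ.0) (λ.0)

Reduction:
  start: (λ.(λ.0 (λ.0)) (λ.1)) (λ.λ.0)
  step 1: (λ.0 (λ.0)) (λ.λ.λ.0)
  step 2: (λ.λ.λ.0) (λ.0)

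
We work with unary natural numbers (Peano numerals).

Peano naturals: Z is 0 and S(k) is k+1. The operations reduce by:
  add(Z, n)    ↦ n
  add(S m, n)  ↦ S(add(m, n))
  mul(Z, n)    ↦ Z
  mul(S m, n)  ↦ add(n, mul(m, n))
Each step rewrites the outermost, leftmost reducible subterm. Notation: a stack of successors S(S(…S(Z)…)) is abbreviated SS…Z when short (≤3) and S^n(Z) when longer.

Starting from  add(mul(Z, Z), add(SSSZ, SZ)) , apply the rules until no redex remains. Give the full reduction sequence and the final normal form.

Answer: normal form = S^4(Z)  (in 6 steps)

Working:
  start: add(mul(Z, Z), add(SSSZ, SZ))
  [1] add(Z, add(SSSZ, SZ))
  [2] add(SSSZ, SZ)
  [3] S(add(SSZ, SZ))
  [4] S(S(add(SZ, SZ)))
  [5] S(S(S(add(Z, SZ))))
  [6] S^4(Z)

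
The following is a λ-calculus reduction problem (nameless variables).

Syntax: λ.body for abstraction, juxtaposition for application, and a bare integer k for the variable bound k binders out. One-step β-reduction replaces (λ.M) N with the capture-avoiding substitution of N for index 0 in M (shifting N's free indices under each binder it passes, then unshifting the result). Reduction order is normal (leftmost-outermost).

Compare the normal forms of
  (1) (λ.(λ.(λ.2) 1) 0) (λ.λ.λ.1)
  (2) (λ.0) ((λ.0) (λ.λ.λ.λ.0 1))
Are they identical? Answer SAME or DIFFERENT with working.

Term A:
  start: (λ.(λ.(λ.2) 1) 0) (λ.λ.λ.1)
  step 1: (λ.(λ.λ.λ.λ.1) (λ.λ.λ.1)) (λ.λ.λ.1)
  step 2: (λ.λ.λ.λ.1) (λ.λ.λ.1)
  step 3: λ.λ.λ.1

Term B:
  start: (λ.0) ((λ.0) (λ.λ.λ.λ.0 1))
  step 1: (λ.0) (λ.λ.λ.λ.0 1)
  step 2: λ.λ.λ.λ.0 1

Answer: DIFFERENT — A ⇓ λ.λ.λ.1, B ⇓ λ.λ.λ.λ.0 1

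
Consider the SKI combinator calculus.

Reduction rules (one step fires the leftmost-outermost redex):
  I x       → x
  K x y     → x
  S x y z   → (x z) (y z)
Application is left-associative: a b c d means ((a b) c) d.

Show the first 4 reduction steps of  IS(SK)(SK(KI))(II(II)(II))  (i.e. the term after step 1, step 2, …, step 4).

Answer: after 4 steps: SK(KI)(II(II)(II))

Derivation:
  start: IS(SK)(SK(KI))(II(II)(II))
  →1  S(SK)(SK(KI))(II(II)(II))
  →2  SK(II(II)(II))(SK(KI)(II(II)(II)))
  →3  K(SK(KI)(II(II)(II)))(II(II)(II)(SK(KI)(II(II)(II))))
  →4  SK(KI)(II(II)(II))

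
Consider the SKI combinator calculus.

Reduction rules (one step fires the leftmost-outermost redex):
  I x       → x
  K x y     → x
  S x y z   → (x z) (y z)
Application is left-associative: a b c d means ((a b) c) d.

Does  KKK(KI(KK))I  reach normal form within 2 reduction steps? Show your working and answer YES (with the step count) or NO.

Answer: NO — after 2 steps the term is KI(KK), not yet normal

Derivation:
  start: KKK(KI(KK))I
  step 1: K(KI(KK))I
  step 2: KI(KK)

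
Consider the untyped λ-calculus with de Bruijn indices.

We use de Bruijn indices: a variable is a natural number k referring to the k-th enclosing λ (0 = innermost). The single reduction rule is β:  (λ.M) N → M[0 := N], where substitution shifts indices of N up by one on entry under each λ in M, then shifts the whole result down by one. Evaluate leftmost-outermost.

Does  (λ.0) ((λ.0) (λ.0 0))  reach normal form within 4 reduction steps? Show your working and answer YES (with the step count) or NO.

Answer: YES — reaches normal form λ.0 0 in 2 ≤ 4 steps

Derivation:
  start: (λ.0) ((λ.0) (λ.0 0))
  step 1: (λ.0) (λ.0 0)
  step 2: λ.0 0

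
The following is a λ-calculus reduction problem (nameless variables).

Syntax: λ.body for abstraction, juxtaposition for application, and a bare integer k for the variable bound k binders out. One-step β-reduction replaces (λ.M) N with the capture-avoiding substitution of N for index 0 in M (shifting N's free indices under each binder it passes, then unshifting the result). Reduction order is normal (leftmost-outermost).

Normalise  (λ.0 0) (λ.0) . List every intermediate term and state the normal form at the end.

  start: (λ.0 0) (λ.0)
  →1  (λ.0) (λ.0)
  →2  λ.0

Answer: normal form = λ.0  (in 2 steps)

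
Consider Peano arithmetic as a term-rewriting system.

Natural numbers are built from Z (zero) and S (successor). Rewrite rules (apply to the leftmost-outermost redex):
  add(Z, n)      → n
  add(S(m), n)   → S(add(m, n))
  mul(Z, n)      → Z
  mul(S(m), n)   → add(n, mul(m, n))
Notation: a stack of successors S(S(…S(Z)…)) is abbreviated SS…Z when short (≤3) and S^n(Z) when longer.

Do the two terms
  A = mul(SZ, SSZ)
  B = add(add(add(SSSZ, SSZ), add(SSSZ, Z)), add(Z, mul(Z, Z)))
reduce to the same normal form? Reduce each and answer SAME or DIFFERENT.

Term A:
  start: mul(SZ, SSZ)
  step 1: add(SSZ, mul(Z, SSZ))
  step 2: S(add(SZ, mul(Z, SSZ)))
  step 3: S(S(add(Z, mul(Z, SSZ))))
  step 4: S(S(mul(Z, SSZ)))
  step 5: SSZ

Term B:
  start: add(add(add(SSSZ, SSZ), add(SSSZ, Z)), add(Z, mul(Z, Z)))
  step 1: add(add(S(add(SSZ, SSZ)), add(SSSZ, Z)), add(Z, mul(Z, Z)))
  step 2: add(S(add(add(SSZ, SSZ), add(SSSZ, Z))), add(Z, mul(Z, Z)))
  step 3: S(add(add(add(SSZ, SSZ), add(SSSZ, Z)), add(Z, mul(Z, Z))))
  step 4: S(add(add(S(add(SZ, SSZ)), add(SSSZ, Z)), add(Z, mul(Z, Z))))
  step 5: S(add(S(add(add(SZ, SSZ), add(SSSZ, Z))), add(Z, mul(Z, Z))))
  step 6: S(S(add(add(add(SZ, SSZ), add(SSSZ, Z)), add(Z, mul(Z, Z)))))
  step 7: S(S(add(add(S(add(Z, SSZ)), add(SSSZ, Z)), add(Z, mul(Z, Z)))))
  step 8: S(S(add(S(add(add(Z, SSZ), add(SSSZ, Z))), add(Z, mul(Z, Z)))))
  step 9: S(S(S(add(add(add(Z, SSZ), add(SSSZ, Z)), add(Z, mul(Z, Z))))))
  step 10: S(S(S(add(add(SSZ, add(SSSZ, Z)), add(Z, mul(Z, Z))))))
  step 11: S(S(S(add(S(add(SZ, add(SSSZ, Z))), add(Z, mul(Z, Z))))))
  step 12: S(S(S(S(add(add(SZ, add(SSSZ, Z)), add(Z, mul(Z, Z)))))))
  step 13: S(S(S(S(add(S(add(Z, add(SSSZ, Z))), add(Z, mul(Z, Z)))))))
  step 14: S(S(S(S(S(add(add(Z, add(SSSZ, Z)), add(Z, mul(Z, Z))))))))
  step 15: S(S(S(S(S(add(add(SSSZ, Z), add(Z, mul(Z, Z))))))))
  step 16: S(S(S(S(S(add(S(add(SSZ, Z)), add(Z, mul(Z, Z))))))))
  step 17: S(S(S(S(S(S(add(add(SSZ, Z), add(Z, mul(Z, Z)))))))))
  step 18: S(S(S(S(S(S(add(S(add(SZ, Z)), add(Z, mul(Z, Z)))))))))
  step 19: S(S(S(S(S(S(S(add(add(SZ, Z), add(Z, mul(Z, Z))))))))))
  step 20: S(S(S(S(S(S(S(add(S(add(Z, Z)), add(Z, mul(Z, Z))))))))))
  step 21: S(S(S(S(S(S(S(S(add(add(Z, Z), add(Z, mul(Z, Z)))))))))))
  step 22: S(S(S(S(S(S(S(S(add(Z, add(Z, mul(Z, Z)))))))))))
  step 23: S(S(S(S(S(S(S(S(add(Z, mul(Z, Z))))))))))
  step 24: S(S(S(S(S(S(S(S(mul(Z, Z)))))))))
  step 25: S^8(Z)

Answer: DIFFERENT — A ⇓ SSZ, B ⇓ S^8(Z)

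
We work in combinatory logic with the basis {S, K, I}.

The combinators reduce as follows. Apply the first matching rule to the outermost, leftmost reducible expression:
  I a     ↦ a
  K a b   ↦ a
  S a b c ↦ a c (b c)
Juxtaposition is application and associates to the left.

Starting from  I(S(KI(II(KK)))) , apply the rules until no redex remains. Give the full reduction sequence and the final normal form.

  start: I(S(KI(II(KK))))
  step 1: S(KI(II(KK)))
  step 2: SI

Answer: normal form = SI  (in 2 steps)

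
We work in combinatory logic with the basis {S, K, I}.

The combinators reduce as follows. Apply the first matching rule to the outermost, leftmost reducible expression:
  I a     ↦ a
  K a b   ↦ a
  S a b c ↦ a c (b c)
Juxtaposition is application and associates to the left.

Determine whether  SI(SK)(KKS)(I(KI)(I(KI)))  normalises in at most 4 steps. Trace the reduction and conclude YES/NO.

  start: SI(SK)(KKS)(I(KI)(I(KI)))
  →1  I(KKS)(SK(KKS))(I(KI)(I(KI)))
  →2  KKS(SK(KKS))(I(KI)(I(KI)))
  →3  K(SK(KKS))(I(KI)(I(KI)))
  →4  SK(KKS)

Answer: NO — after 4 steps the term is SK(KKS), not yet normal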